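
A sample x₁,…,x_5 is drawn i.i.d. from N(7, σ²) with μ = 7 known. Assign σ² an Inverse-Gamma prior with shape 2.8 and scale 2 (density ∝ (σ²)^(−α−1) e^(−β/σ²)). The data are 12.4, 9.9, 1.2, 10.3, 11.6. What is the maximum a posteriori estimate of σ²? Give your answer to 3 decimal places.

σ̂²_MAP = 8.513

Sum of squared deviations about the known mean: SS = (12.4−7)² + (9.9−7)² + (1.2−7)² + (10.3−7)² + (11.6−7)² = 103.26.
The Normal likelihood contributes (σ²)^(−n/2) exp(−SS/(2σ²)), so the posterior is Inverse-Gamma(α + n/2, β + SS/2) = Inverse-Gamma(5.3, 53.63).
The mode of Inverse-Gamma(a, b) is b/(a+1) = 53.63/6.3 ≈ 8.513.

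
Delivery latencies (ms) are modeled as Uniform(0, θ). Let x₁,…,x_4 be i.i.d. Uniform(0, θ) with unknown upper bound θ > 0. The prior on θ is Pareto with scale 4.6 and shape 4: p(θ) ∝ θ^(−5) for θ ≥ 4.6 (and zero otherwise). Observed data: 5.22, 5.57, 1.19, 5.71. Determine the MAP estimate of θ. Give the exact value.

The Uniform(0, θ) likelihood is θ^(−n) for θ ≥ max(xᵢ), zero otherwise. Here max(xᵢ) = 5.71.
Posterior ∝ θ^(−5) · θ^(−4) = θ^(−9) on θ ≥ max(4.6, 5.71) = 5.71.
This density is strictly decreasing in θ, so the posterior mode lies at the lower boundary of the support.

θ̂_MAP = 5.71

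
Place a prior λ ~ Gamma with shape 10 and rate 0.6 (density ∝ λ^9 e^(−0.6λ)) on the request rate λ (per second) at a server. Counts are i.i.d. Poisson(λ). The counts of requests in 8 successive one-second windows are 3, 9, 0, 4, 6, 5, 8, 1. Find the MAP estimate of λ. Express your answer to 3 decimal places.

Σxᵢ = 3+9+0+4+6+5+8+1 = 36, with n = 8.
Posterior ∝ λ^9e^(−0.6λ) · λ^36e^(−8λ) = λ^45e^(−8.6λ), i.e. Gamma(shape=46, rate=8.6).
The mode of a Gamma(a, b) with a ≥ 1 (shape–rate) is (a−1)/b = 45/8.6 ≈ 5.233.

λ̂_MAP = 5.233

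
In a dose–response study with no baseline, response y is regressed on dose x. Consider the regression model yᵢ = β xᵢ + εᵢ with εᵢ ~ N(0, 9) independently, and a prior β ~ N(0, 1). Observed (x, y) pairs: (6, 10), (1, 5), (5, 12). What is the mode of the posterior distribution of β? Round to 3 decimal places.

β̂_MAP = 1.761

log p(β | y) = −Σ(yᵢ − βxᵢ)²/(2·9) − β²/(2·1) + const.
Setting the derivative to zero: Σxᵢ(yᵢ − βxᵢ)/9 − β/1 = 0, so β = Σxᵢyᵢ / (Σxᵢ² + σ²/τ²).
Σxᵢyᵢ = 6·10 + 1·5 + 5·12 = 125; Σxᵢ² = 62; σ²/τ² = 9.
β̂_MAP = 125 / (62 + 9) = 125/71 ≈ 1.761.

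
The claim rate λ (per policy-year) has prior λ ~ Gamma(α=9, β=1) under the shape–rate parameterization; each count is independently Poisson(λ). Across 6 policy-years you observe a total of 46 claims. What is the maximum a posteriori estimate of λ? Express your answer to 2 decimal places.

Σxᵢ = 46, n = 6.
Posterior ∝ λ^8e^(−1λ) · λ^46e^(−6λ) = λ^54e^(−7λ), i.e. Gamma(shape=55, rate=7).
The mode of a Gamma(a, b) with a ≥ 1 (shape–rate) is (a−1)/b = 54/7 ≈ 7.71.

λ̂_MAP = 7.71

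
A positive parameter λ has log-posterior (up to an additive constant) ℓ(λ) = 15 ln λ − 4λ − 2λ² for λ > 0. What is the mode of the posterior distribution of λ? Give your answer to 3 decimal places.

ℓ'(λ) = 15/λ − 4 − 4λ. Setting this to zero and multiplying by λ: 4λ² + 4λ − 15 = 0.
λ = (−4 + √(4² + 4·4·15)) / (2·4) = (−4 + √256) / 8 = (−4 + 16)/8 = 3/2.
ℓ''(λ) = −15/λ² − 4 < 0, confirming a maximum.

λ̂_MAP = 1.500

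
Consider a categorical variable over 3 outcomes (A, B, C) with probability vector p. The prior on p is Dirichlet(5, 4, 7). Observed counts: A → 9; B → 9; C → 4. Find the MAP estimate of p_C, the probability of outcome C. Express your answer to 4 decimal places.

MAP estimate of p_C = 0.2857

The posterior is Dirichlet(αᵢ + nᵢ) = Dirichlet(14, 13, 11).
For a Dirichlet(a₁,…,a_K) with all aᵢ > 1, the mode has j-th component (aⱼ − 1)/(Σaᵢ − K).
Here Σaᵢ = 38 and K = 3, so p_C = (11 − 1)/(38 − 3) = 10/35 ≈ 0.2857.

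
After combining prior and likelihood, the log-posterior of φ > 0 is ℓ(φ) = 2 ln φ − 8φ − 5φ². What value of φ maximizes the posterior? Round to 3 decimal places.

φ̂_MAP = 0.200

ℓ'(φ) = 2/φ − 8 − 10φ. Setting this to zero and multiplying by φ: 10φ² + 8φ − 2 = 0.
φ = (−8 + √(8² + 4·10·2)) / (2·10) = (−8 + √144) / 20 = (−8 + 12)/20 = 1/5.
ℓ''(φ) = −2/φ² − 10 < 0, confirming a maximum.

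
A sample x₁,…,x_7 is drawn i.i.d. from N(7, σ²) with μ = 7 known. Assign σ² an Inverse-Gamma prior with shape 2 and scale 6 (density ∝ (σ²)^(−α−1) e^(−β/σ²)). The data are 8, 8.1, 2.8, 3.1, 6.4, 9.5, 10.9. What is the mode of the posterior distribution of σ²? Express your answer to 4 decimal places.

σ̂²_MAP = 5.2985

Sum of squared deviations about the known mean: SS = (8−7)² + (8.1−7)² + (2.8−7)² + (3.1−7)² + (6.4−7)² + (9.5−7)² + (10.9−7)² = 56.88.
The Normal likelihood contributes (σ²)^(−n/2) exp(−SS/(2σ²)), so the posterior is Inverse-Gamma(α + n/2, β + SS/2) = Inverse-Gamma(5.5, 34.44).
The mode of Inverse-Gamma(a, b) is b/(a+1) = 34.44/6.5 ≈ 5.2985.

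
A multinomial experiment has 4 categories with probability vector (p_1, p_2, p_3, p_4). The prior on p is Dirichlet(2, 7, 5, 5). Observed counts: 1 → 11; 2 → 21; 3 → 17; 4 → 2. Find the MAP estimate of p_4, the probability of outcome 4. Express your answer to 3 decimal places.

The posterior is Dirichlet(αᵢ + nᵢ) = Dirichlet(13, 28, 22, 7).
For a Dirichlet(a₁,…,a_K) with all aᵢ > 1, the mode has j-th component (aⱼ − 1)/(Σaᵢ − K).
Here Σaᵢ = 70 and K = 4, so p_4 = (7 − 1)/(70 − 4) = 6/66 ≈ 0.091.

MAP estimate: 0.091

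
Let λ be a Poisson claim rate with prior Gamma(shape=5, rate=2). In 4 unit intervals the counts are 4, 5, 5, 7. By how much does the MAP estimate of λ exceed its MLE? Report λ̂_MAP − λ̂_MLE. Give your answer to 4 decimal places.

Σxᵢ = 21. Posterior is Gamma(26, 6); MAP = (26−1)/6 = 25/6 ≈ 4.16667.
MLE = x̄ = 21/4 ≈ 5.25000.
Difference = 25/6 − 21/4 = -13/12 ≈ -1.0833.

MAP − MLE = -1.0833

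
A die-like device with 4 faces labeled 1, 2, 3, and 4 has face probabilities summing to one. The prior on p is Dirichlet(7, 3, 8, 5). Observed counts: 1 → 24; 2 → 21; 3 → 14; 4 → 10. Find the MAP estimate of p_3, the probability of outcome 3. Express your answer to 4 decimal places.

MAP estimate: 0.2386

The posterior is Dirichlet(αᵢ + nᵢ) = Dirichlet(31, 24, 22, 15).
For a Dirichlet(a₁,…,a_K) with all aᵢ > 1, the mode has j-th component (aⱼ − 1)/(Σaᵢ − K).
Here Σaᵢ = 92 and K = 4, so p_3 = (22 − 1)/(92 − 4) = 21/88 ≈ 0.2386.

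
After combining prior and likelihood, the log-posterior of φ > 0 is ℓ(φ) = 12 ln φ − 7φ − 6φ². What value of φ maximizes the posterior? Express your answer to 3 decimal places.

ℓ'(φ) = 12/φ − 7 − 12φ. Setting this to zero and multiplying by φ: 12φ² + 7φ − 12 = 0.
φ = (−7 + √(7² + 4·12·12)) / (2·12) = (−7 + √625) / 24 = (−7 + 25)/24 = 3/4.
ℓ''(φ) = −12/φ² − 12 < 0, confirming a maximum.

φ̂_MAP = 0.750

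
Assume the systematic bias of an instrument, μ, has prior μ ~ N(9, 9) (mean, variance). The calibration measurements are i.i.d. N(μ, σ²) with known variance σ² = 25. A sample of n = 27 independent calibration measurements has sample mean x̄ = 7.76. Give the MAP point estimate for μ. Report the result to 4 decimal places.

n = 27, x̄ = 7.76.
For a Normal prior and Normal likelihood with known variance, the posterior is Normal; its mode equals its mean, the precision-weighted average.
Prior precision 1/σ₀² = 1/9; data precision n/σ² = 27/25 = 1.08.
μ̂ = ((1/9)·9 + 1.08·7.76) / (1/9 + 1.08) = 9.3808/(268/225) = 52767/6700 ≈ 7.8757.

μ̂_MAP = 7.8757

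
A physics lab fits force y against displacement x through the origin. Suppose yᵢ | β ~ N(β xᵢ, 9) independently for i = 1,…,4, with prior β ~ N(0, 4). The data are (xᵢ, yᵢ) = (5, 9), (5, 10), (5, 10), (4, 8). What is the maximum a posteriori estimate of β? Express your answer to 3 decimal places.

β̂_MAP = 1.898

log p(β | y) = −Σ(yᵢ − βxᵢ)²/(2·9) − β²/(2·4) + const.
Setting the derivative to zero: Σxᵢ(yᵢ − βxᵢ)/9 − β/4 = 0, so β = Σxᵢyᵢ / (Σxᵢ² + σ²/τ²).
Σxᵢyᵢ = 5·9 + 5·10 + 5·10 + 4·8 = 177; Σxᵢ² = 91; σ²/τ² = 2.25.
β̂_MAP = 177 / (91 + 2.25) = 177/93.25 ≈ 1.898.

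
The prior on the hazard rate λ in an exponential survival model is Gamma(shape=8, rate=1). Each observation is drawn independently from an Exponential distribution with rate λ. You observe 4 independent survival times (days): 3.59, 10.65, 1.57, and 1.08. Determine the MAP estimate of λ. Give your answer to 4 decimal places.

λ̂_MAP = 0.6149

The Exponential(rate=λ) likelihood is ∝ λ^n e^(−λΣtᵢ). Here n = 4 and Σtᵢ = 3.59 + 10.65 + 1.57 + 1.08 = 16.89.
Posterior ∝ λ^7e^(−1λ) · λ^4e^(−16.89λ) = λ^11e^(−17.89λ), i.e. Gamma(12, 17.89).
Mode = (a−1)/b = 11/17.89 ≈ 0.6149.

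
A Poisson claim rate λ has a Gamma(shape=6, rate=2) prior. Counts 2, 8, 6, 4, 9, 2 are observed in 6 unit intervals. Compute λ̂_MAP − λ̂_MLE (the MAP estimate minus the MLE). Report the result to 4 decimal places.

Σxᵢ = 31. Posterior is Gamma(37, 8); MAP = (37−1)/8 = 36/8 ≈ 4.50000.
MLE = x̄ = 31/6 ≈ 5.16667.
Difference = 36/8 − 31/6 = -2/3 ≈ -0.6667.

MAP − MLE = -0.6667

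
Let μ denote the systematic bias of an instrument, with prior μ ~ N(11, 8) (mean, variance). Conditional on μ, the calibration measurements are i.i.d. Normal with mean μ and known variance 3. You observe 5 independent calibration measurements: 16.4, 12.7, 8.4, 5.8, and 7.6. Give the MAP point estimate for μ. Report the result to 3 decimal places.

μ̂_MAP = 10.237

n = 5; x̄ = (16.4 + 12.7 + 8.4 + 5.8 + 7.6)/5 = 50.9/5 = 10.18.
For a Normal prior and Normal likelihood with known variance, the posterior is Normal; its mode equals its mean, the precision-weighted average.
Prior precision 1/σ₀² = 1/8 = 0.125; data precision n/σ² = 5/3.
μ̂ = (0.125·11 + (5/3)·10.18) / (0.125 + 5/3) = (2201/120)/(43/24) = 2201/215 ≈ 10.237.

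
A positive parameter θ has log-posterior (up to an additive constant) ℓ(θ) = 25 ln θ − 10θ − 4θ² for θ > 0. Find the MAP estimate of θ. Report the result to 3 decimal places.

θ̂_MAP = 1.250

ℓ'(θ) = 25/θ − 10 − 8θ. Setting this to zero and multiplying by θ: 8θ² + 10θ − 25 = 0.
θ = (−10 + √(10² + 4·8·25)) / (2·8) = (−10 + √900) / 16 = (−10 + 30)/16 = 5/4.
ℓ''(θ) = −25/θ² − 8 < 0, confirming a maximum.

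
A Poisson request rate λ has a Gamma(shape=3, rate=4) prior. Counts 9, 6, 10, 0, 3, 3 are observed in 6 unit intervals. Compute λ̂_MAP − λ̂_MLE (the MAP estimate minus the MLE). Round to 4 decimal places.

MAP − MLE = -1.8667

Σxᵢ = 31. Posterior is Gamma(34, 10); MAP = (34−1)/10 = 33/10 ≈ 3.30000.
MLE = x̄ = 31/6 ≈ 5.16667.
Difference = 33/10 − 31/6 = -28/15 ≈ -1.8667.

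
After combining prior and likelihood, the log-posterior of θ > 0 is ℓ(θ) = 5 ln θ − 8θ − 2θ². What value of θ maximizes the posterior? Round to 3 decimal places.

θ̂_MAP = 0.500

ℓ'(θ) = 5/θ − 8 − 4θ. Setting this to zero and multiplying by θ: 4θ² + 8θ − 5 = 0.
θ = (−8 + √(8² + 4·4·5)) / (2·4) = (−8 + √144) / 8 = (−8 + 12)/8 = 1/2.
ℓ''(θ) = −5/θ² − 4 < 0, confirming a maximum.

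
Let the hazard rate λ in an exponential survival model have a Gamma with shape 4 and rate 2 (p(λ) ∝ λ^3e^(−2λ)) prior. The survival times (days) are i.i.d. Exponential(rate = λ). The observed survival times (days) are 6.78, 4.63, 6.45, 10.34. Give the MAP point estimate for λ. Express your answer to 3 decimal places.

The Exponential(rate=λ) likelihood is ∝ λ^n e^(−λΣtᵢ). Here n = 4 and Σtᵢ = 6.78 + 4.63 + 6.45 + 10.34 = 28.20.
Posterior ∝ λ^3e^(−2λ) · λ^4e^(−28.20λ) = λ^7e^(−30.20λ), i.e. Gamma(8, 30.20).
Mode = (a−1)/b = 7/30.20 ≈ 0.232.

λ̂_MAP = 0.232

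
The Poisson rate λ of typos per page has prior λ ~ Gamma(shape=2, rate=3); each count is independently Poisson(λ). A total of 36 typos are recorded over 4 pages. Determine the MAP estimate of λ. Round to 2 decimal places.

λ̂_MAP = 5.29

Σxᵢ = 36, n = 4.
Posterior ∝ λe^(−3λ) · λ^36e^(−4λ) = λ^37e^(−7λ), i.e. Gamma(shape=38, rate=7).
The mode of a Gamma(a, b) with a ≥ 1 (shape–rate) is (a−1)/b = 37/7 ≈ 5.29.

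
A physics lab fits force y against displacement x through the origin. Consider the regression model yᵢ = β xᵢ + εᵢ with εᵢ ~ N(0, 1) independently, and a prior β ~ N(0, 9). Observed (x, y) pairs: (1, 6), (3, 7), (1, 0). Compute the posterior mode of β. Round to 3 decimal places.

log p(β | y) = −Σ(yᵢ − βxᵢ)²/(2·1) − β²/(2·9) + const.
Setting the derivative to zero: Σxᵢ(yᵢ − βxᵢ)/1 − β/9 = 0, so β = Σxᵢyᵢ / (Σxᵢ² + σ²/τ²).
Σxᵢyᵢ = 1·6 + 3·7 + 1·0 = 27; Σxᵢ² = 11; σ²/τ² = 1/9.
β̂_MAP = 27 / (11 + 1/9) = 27/(100/9) = 243/100 ≈ 2.430.

β̂_MAP = 2.430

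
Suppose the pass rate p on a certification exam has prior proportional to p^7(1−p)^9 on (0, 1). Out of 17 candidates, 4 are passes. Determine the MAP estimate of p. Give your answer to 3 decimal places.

p̂_MAP = 0.333

The prior density ∝ p^7(1−p)^9 is the kernel of Beta(8, 10).
Data: 4 successes in 17 trials. The binomial likelihood contributes p^4(1−p)^13, so the posterior is Beta(8+4, 10+13) = Beta(12, 23).
For Beta(a, b) with a, b > 1 the mode is (a−1)/(a+b−2) = 11/33 ≈ 0.333.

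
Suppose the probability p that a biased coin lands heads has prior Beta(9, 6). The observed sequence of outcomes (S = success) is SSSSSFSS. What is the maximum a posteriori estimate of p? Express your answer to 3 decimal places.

p̂_MAP = 0.714

Prior: Beta(9, 6).
Data: 7 successes in 8 trials (from the sequence). The binomial likelihood contributes p^7(1−p)^1, so the posterior is Beta(9+7, 6+1) = Beta(16, 7).
For Beta(a, b) with a, b > 1 the mode is (a−1)/(a+b−2) = 15/21 ≈ 0.714.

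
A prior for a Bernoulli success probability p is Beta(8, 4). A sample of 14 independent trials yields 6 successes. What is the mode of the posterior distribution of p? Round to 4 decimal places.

p̂_MAP = 0.5417

Prior: Beta(8, 4).
Data: 6 successes in 14 trials. The binomial likelihood contributes p^6(1−p)^8, so the posterior is Beta(8+6, 4+8) = Beta(14, 12).
For Beta(a, b) with a, b > 1 the mode is (a−1)/(a+b−2) = 13/24 ≈ 0.5417.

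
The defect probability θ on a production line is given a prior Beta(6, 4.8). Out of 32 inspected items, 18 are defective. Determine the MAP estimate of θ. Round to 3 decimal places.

Prior: Beta(6, 4.8).
Data: 18 successes in 32 trials. The binomial likelihood contributes θ^18(1−θ)^14, so the posterior is Beta(6+18, 4.8+14) = Beta(24, 18.8).
For Beta(a, b) with a, b > 1 the mode is (a−1)/(a+b−2) = 23/40.8 ≈ 0.564.

θ̂_MAP = 0.564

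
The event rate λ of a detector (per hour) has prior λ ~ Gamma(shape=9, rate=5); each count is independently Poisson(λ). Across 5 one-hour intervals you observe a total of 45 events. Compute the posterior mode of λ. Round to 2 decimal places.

Σxᵢ = 45, n = 5.
Posterior ∝ λ^8e^(−5λ) · λ^45e^(−5λ) = λ^53e^(−10λ), i.e. Gamma(shape=54, rate=10).
The mode of a Gamma(a, b) with a ≥ 1 (shape–rate) is (a−1)/b = 53/10 ≈ 5.30.

λ̂_MAP = 5.30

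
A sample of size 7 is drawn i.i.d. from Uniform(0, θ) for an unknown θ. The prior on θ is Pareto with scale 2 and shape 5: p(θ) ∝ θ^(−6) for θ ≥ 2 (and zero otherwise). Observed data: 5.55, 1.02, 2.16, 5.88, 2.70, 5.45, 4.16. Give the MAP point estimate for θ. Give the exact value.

The Uniform(0, θ) likelihood is θ^(−n) for θ ≥ max(xᵢ), zero otherwise. Here max(xᵢ) = 5.88.
Posterior ∝ θ^(−6) · θ^(−7) = θ^(−13) on θ ≥ max(2, 5.88) = 5.88.
This density is strictly decreasing in θ, so the posterior mode lies at the lower boundary of the support.

θ̂_MAP = 5.88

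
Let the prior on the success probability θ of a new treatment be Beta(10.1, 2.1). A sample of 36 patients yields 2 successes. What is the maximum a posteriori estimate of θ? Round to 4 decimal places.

Prior: Beta(10.1, 2.1).
Data: 2 successes in 36 trials. The binomial likelihood contributes θ^2(1−θ)^34, so the posterior is Beta(10.1+2, 2.1+34) = Beta(12.1, 36.1).
For Beta(a, b) with a, b > 1 the mode is (a−1)/(a+b−2) = 11.1/46.2 ≈ 0.2403.

θ̂_MAP = 0.2403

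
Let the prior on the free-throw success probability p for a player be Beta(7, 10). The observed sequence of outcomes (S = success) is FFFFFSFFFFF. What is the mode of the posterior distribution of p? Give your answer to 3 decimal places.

p̂_MAP = 0.269

Prior: Beta(7, 10).
Data: 1 success in 11 trials (from the sequence). The binomial likelihood contributes p(1−p)^10, so the posterior is Beta(7+1, 10+10) = Beta(8, 20).
For Beta(a, b) with a, b > 1 the mode is (a−1)/(a+b−2) = 7/26 ≈ 0.269.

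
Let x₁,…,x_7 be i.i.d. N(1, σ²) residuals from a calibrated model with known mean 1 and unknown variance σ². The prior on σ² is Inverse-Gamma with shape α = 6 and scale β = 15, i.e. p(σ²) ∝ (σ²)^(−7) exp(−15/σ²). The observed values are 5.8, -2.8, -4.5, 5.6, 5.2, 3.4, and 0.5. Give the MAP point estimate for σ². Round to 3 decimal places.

σ̂²_MAP = 6.788

Sum of squared deviations about the known mean: SS = (5.8−1)² + (-2.8−1)² + (-4.5−1)² + (5.6−1)² + (5.2−1)² + (3.4−1)² + (0.5−1)² = 112.54.
The Normal likelihood contributes (σ²)^(−n/2) exp(−SS/(2σ²)), so the posterior is Inverse-Gamma(α + n/2, β + SS/2) = Inverse-Gamma(9.5, 71.27).
The mode of Inverse-Gamma(a, b) is b/(a+1) = 71.27/10.5 ≈ 6.788.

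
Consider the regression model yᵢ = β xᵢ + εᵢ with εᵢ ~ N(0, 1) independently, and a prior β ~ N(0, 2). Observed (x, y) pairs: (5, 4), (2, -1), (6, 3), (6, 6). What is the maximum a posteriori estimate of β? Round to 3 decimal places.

β̂_MAP = 0.709

log p(β | y) = −Σ(yᵢ − βxᵢ)²/(2·1) − β²/(2·2) + const.
Setting the derivative to zero: Σxᵢ(yᵢ − βxᵢ)/1 − β/2 = 0, so β = Σxᵢyᵢ / (Σxᵢ² + σ²/τ²).
Σxᵢyᵢ = 5·4 + 2·(-1) + 6·3 + 6·6 = 72; Σxᵢ² = 101; σ²/τ² = 0.5.
β̂_MAP = 72 / (101 + 0.5) = 72/101.5 ≈ 0.709.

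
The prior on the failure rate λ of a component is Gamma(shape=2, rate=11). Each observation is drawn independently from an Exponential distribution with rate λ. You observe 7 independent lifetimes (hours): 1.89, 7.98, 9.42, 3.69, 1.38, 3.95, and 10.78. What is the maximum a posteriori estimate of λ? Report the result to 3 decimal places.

λ̂_MAP = 0.160

The Exponential(rate=λ) likelihood is ∝ λ^n e^(−λΣtᵢ). Here n = 7 and Σtᵢ = 1.89 + 7.98 + 9.42 + 3.69 + 1.38 + 3.95 + 10.78 = 39.09.
Posterior ∝ λe^(−11λ) · λ^7e^(−39.09λ) = λ^8e^(−50.09λ), i.e. Gamma(9, 50.09).
Mode = (a−1)/b = 8/50.09 ≈ 0.160.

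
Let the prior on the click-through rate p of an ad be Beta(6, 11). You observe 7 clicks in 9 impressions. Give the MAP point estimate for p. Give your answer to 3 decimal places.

Prior: Beta(6, 11).
Data: 7 successes in 9 trials. The binomial likelihood contributes p^7(1−p)^2, so the posterior is Beta(6+7, 11+2) = Beta(13, 13).
For Beta(a, b) with a, b > 1 the mode is (a−1)/(a+b−2) = 12/24 ≈ 0.500.

p̂_MAP = 0.500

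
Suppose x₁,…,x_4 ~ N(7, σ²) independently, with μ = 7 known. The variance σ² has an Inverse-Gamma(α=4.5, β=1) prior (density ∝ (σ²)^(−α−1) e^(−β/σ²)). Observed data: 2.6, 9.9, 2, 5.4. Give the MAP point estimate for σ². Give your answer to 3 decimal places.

Sum of squared deviations about the known mean: SS = (2.6−7)² + (9.9−7)² + (2−7)² + (5.4−7)² = 55.33.
The Normal likelihood contributes (σ²)^(−n/2) exp(−SS/(2σ²)), so the posterior is Inverse-Gamma(α + n/2, β + SS/2) = Inverse-Gamma(6.5, 28.665).
The mode of Inverse-Gamma(a, b) is b/(a+1) = 28.665/7.5 ≈ 3.822.

σ̂²_MAP = 3.822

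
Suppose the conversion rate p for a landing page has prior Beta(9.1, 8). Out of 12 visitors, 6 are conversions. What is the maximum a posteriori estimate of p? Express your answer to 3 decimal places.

p̂_MAP = 0.520

Prior: Beta(9.1, 8).
Data: 6 successes in 12 trials. The binomial likelihood contributes p^6(1−p)^6, so the posterior is Beta(9.1+6, 8+6) = Beta(15.1, 14).
For Beta(a, b) with a, b > 1 the mode is (a−1)/(a+b−2) = 14.1/27.1 ≈ 0.520.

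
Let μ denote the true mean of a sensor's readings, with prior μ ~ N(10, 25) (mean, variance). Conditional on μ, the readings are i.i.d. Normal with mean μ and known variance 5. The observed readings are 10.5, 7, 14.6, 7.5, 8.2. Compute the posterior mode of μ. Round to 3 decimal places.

n = 5; x̄ = (10.5 + 7 + 14.6 + 7.5 + 8.2)/5 = 47.8/5 = 9.56.
For a Normal prior and Normal likelihood with known variance, the posterior is Normal; its mode equals its mean, the precision-weighted average.
Prior precision 1/σ₀² = 1/25 = 0.04; data precision n/σ² = 5/5 = 1.
μ̂ = (0.04·10 + 1·9.56) / (0.04 + 1) = 9.96/1.04 = 249/26 ≈ 9.577.

μ̂_MAP = 9.577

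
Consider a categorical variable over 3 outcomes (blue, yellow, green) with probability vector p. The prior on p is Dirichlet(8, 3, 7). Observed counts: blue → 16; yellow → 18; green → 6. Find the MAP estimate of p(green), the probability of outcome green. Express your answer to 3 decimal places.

The posterior is Dirichlet(αᵢ + nᵢ) = Dirichlet(24, 21, 13).
For a Dirichlet(a₁,…,a_K) with all aᵢ > 1, the mode has j-th component (aⱼ − 1)/(Σaᵢ − K).
Here Σaᵢ = 58 and K = 3, so p(green) = (13 − 1)/(58 − 3) = 12/55 ≈ 0.218.

MAP estimate of p(green) = 0.218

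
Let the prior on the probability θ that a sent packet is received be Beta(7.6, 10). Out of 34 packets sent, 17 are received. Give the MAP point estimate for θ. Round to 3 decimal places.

θ̂_MAP = 0.476

Prior: Beta(7.6, 10).
Data: 17 successes in 34 trials. The binomial likelihood contributes θ^17(1−θ)^17, so the posterior is Beta(7.6+17, 10+17) = Beta(24.6, 27).
For Beta(a, b) with a, b > 1 the mode is (a−1)/(a+b−2) = 23.6/49.6 ≈ 0.476.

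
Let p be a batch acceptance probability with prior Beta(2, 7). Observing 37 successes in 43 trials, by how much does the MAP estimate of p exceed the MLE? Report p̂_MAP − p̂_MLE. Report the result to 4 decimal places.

MAP − MLE = -0.1005

Posterior is Beta(39, 13); MAP = (39−1)/(52−2) = 38/50 ≈ 0.76000.
MLE ignores the prior: p̂_MLE = k/n = 37/43 ≈ 0.86047.
Difference = 38/50 − 37/43 = -108/1075 ≈ -0.1005.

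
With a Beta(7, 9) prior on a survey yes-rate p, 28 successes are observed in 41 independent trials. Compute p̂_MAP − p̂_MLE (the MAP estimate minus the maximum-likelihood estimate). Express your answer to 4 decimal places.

Posterior is Beta(35, 22); MAP = (35−1)/(57−2) = 34/55 ≈ 0.61818.
MLE ignores the prior: p̂_MLE = k/n = 28/41 ≈ 0.68293.
Difference = 34/55 − 28/41 = -146/2255 ≈ -0.0647.

MAP − MLE = -0.0647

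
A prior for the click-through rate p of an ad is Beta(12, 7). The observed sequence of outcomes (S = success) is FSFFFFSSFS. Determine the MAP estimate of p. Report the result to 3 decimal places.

Prior: Beta(12, 7).
Data: 4 successes in 10 trials (from the sequence). The binomial likelihood contributes p^4(1−p)^6, so the posterior is Beta(12+4, 7+6) = Beta(16, 13).
For Beta(a, b) with a, b > 1 the mode is (a−1)/(a+b−2) = 15/27 ≈ 0.556.

p̂_MAP = 0.556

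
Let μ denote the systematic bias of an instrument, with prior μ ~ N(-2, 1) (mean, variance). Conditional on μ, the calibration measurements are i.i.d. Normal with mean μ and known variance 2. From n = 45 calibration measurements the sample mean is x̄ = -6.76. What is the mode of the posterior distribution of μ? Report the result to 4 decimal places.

μ̂_MAP = -6.5574

n = 45, x̄ = -6.76.
For a Normal prior and Normal likelihood with known variance, the posterior is Normal; its mode equals its mean, the precision-weighted average.
Prior precision 1/σ₀² = 1/1 = 1; data precision n/σ² = 45/2 = 22.5.
μ̂ = (1·(-2) + 22.5·(-6.76)) / (1 + 22.5) = (-154.1)/23.5 = -1541/235 ≈ -6.5574.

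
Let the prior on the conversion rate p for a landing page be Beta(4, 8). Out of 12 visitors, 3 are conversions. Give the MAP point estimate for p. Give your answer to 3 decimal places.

p̂_MAP = 0.273

Prior: Beta(4, 8).
Data: 3 successes in 12 trials. The binomial likelihood contributes p^3(1−p)^9, so the posterior is Beta(4+3, 8+9) = Beta(7, 17).
For Beta(a, b) with a, b > 1 the mode is (a−1)/(a+b−2) = 6/22 ≈ 0.273.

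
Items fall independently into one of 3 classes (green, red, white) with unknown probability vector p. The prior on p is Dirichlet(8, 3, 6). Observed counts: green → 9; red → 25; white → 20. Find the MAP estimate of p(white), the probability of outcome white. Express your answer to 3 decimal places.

MAP estimate of p(white) = 0.368

The posterior is Dirichlet(αᵢ + nᵢ) = Dirichlet(17, 28, 26).
For a Dirichlet(a₁,…,a_K) with all aᵢ > 1, the mode has j-th component (aⱼ − 1)/(Σaᵢ − K).
Here Σaᵢ = 71 and K = 3, so p(white) = (26 − 1)/(71 − 3) = 25/68 ≈ 0.368.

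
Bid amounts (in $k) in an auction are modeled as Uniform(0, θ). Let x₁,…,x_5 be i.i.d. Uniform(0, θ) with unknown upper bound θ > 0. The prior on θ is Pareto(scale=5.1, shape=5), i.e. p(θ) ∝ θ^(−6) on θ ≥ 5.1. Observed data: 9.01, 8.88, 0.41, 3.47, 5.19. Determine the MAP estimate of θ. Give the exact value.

θ̂_MAP = 9.01

The Uniform(0, θ) likelihood is θ^(−n) for θ ≥ max(xᵢ), zero otherwise. Here max(xᵢ) = 9.01.
Posterior ∝ θ^(−6) · θ^(−5) = θ^(−11) on θ ≥ max(5.1, 9.01) = 9.01.
This density is strictly decreasing in θ, so the posterior mode lies at the lower boundary of the support.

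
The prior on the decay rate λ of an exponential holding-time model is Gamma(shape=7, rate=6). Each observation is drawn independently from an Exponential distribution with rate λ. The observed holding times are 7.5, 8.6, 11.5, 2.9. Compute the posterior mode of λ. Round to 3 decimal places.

λ̂_MAP = 0.274

The Exponential(rate=λ) likelihood is ∝ λ^n e^(−λΣtᵢ). Here n = 4 and Σtᵢ = 7.5 + 8.6 + 11.5 + 2.9 = 30.5.
Posterior ∝ λ^6e^(−6λ) · λ^4e^(−30.5λ) = λ^10e^(−36.5λ), i.e. Gamma(11, 36.5).
Mode = (a−1)/b = 10/36.5 ≈ 0.274.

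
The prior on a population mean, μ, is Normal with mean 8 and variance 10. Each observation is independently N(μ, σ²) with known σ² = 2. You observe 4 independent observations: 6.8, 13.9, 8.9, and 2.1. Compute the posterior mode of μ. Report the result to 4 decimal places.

n = 4; x̄ = (6.8 + 13.9 + 8.9 + 2.1)/4 = 31.7/4 = 7.925.
For a Normal prior and Normal likelihood with known variance, the posterior is Normal; its mode equals its mean, the precision-weighted average.
Prior precision 1/σ₀² = 1/10 = 0.1; data precision n/σ² = 4/2 = 2.
μ̂ = (0.1·8 + 2·7.925) / (0.1 + 2) = 16.65/2.1 = 111/14 ≈ 7.9286.

μ̂_MAP = 7.9286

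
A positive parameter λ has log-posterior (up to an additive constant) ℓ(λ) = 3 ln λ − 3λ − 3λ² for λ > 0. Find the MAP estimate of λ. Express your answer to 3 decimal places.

ℓ'(λ) = 3/λ − 3 − 6λ. Setting this to zero and multiplying by λ: 6λ² + 3λ − 3 = 0.
λ = (−3 + √(3² + 4·6·3)) / (2·6) = (−3 + √81) / 12 = (−3 + 9)/12 = 1/2.
ℓ''(λ) = −3/λ² − 6 < 0, confirming a maximum.

λ̂_MAP = 0.500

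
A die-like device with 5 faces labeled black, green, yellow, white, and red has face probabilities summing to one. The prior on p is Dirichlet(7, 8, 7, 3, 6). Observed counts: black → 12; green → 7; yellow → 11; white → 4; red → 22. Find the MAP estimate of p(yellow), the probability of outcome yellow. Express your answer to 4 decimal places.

The posterior is Dirichlet(αᵢ + nᵢ) = Dirichlet(19, 15, 18, 7, 28).
For a Dirichlet(a₁,…,a_K) with all aᵢ > 1, the mode has j-th component (aⱼ − 1)/(Σaᵢ − K).
Here Σaᵢ = 87 and K = 5, so p(yellow) = (18 − 1)/(87 − 5) = 17/82 ≈ 0.2073.

MAP estimate of p(yellow) = 0.2073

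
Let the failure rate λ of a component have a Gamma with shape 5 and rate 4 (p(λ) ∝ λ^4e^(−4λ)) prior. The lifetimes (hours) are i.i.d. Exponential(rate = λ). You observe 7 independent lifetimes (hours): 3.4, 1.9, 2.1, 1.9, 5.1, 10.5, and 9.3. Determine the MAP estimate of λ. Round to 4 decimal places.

λ̂_MAP = 0.2880

The Exponential(rate=λ) likelihood is ∝ λ^n e^(−λΣtᵢ). Here n = 7 and Σtᵢ = 3.4 + 1.9 + 2.1 + 1.9 + 5.1 + 10.5 + 9.3 = 34.2.
Posterior ∝ λ^4e^(−4λ) · λ^7e^(−34.2λ) = λ^11e^(−38.2λ), i.e. Gamma(12, 38.2).
Mode = (a−1)/b = 11/38.2 ≈ 0.2880.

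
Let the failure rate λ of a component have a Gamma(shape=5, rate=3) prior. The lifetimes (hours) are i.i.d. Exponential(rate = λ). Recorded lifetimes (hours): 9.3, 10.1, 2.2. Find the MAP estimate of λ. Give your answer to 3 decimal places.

The Exponential(rate=λ) likelihood is ∝ λ^n e^(−λΣtᵢ). Here n = 3 and Σtᵢ = 9.3 + 10.1 + 2.2 = 21.6.
Posterior ∝ λ^4e^(−3λ) · λ^3e^(−21.6λ) = λ^7e^(−24.6λ), i.e. Gamma(8, 24.6).
Mode = (a−1)/b = 7/24.6 ≈ 0.285.

λ̂_MAP = 0.285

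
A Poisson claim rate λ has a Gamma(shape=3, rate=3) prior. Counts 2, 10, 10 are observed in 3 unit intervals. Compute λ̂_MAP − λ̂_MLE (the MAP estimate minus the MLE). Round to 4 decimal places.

Σxᵢ = 22. Posterior is Gamma(25, 6); MAP = (25−1)/6 = 24/6 ≈ 4.00000.
MLE = x̄ = 22/3 ≈ 7.33333.
Difference = 24/6 − 22/3 = -10/3 ≈ -3.3333.

MAP − MLE = -3.3333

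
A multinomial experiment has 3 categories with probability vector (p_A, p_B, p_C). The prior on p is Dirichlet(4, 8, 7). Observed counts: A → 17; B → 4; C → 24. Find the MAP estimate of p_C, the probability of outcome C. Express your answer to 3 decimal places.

MAP estimate of p_C = 0.492

The posterior is Dirichlet(αᵢ + nᵢ) = Dirichlet(21, 12, 31).
For a Dirichlet(a₁,…,a_K) with all aᵢ > 1, the mode has j-th component (aⱼ − 1)/(Σaᵢ − K).
Here Σaᵢ = 64 and K = 3, so p_C = (31 − 1)/(64 − 3) = 30/61 ≈ 0.492.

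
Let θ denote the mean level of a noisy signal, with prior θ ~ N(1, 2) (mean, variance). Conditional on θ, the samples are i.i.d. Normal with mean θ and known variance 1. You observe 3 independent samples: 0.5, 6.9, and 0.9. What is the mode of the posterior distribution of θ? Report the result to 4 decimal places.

n = 3; x̄ = (0.5 + 6.9 + 0.9)/3 = 8.3/3 = 83/30 ≈ 2.7667.
For a Normal prior and Normal likelihood with known variance, the posterior is Normal; its mode equals its mean, the precision-weighted average.
Prior precision 1/σ₀² = 1/2 = 0.5; data precision n/σ² = 3/1 = 3.
θ̂ = (0.5·1 + 3·(83/30)) / (0.5 + 3) = 8.8/3.5 = 88/35 ≈ 2.5143.

θ̂_MAP = 2.5143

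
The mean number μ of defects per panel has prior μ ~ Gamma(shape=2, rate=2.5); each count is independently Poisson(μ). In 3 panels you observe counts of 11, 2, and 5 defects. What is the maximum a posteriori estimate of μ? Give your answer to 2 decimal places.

μ̂_MAP = 3.45

Σxᵢ = 11+2+5 = 18, with n = 3.
Posterior ∝ μe^(−2.5μ) · μ^18e^(−3μ) = μ^19e^(−5.5μ), i.e. Gamma(shape=20, rate=5.5).
The mode of a Gamma(a, b) with a ≥ 1 (shape–rate) is (a−1)/b = 19/5.5 ≈ 3.45.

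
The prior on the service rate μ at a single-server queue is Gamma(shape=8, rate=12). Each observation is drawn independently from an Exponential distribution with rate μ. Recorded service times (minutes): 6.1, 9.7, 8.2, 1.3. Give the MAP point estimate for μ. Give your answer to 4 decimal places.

The Exponential(rate=μ) likelihood is ∝ μ^n e^(−μΣtᵢ). Here n = 4 and Σtᵢ = 6.1 + 9.7 + 8.2 + 1.3 = 25.3.
Posterior ∝ μ^7e^(−12μ) · μ^4e^(−25.3μ) = μ^11e^(−37.3μ), i.e. Gamma(12, 37.3).
Mode = (a−1)/b = 11/37.3 ≈ 0.2949.

μ̂_MAP = 0.2949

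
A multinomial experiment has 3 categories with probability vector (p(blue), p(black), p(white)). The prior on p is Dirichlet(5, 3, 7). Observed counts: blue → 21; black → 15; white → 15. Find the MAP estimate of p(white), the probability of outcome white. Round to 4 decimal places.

MAP estimate of p(white) = 0.3333

The posterior is Dirichlet(αᵢ + nᵢ) = Dirichlet(26, 18, 22).
For a Dirichlet(a₁,…,a_K) with all aᵢ > 1, the mode has j-th component (aⱼ − 1)/(Σaᵢ − K).
Here Σaᵢ = 66 and K = 3, so p(white) = (22 − 1)/(66 − 3) = 21/63 ≈ 0.3333.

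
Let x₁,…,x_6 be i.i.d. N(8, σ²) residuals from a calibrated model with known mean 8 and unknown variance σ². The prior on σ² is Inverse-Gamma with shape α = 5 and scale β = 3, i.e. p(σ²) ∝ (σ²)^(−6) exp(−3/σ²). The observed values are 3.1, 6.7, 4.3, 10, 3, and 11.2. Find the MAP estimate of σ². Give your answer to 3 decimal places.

σ̂²_MAP = 4.702

Sum of squared deviations about the known mean: SS = (3.1−8)² + (6.7−8)² + (4.3−8)² + (10−8)² + (3−8)² + (11.2−8)² = 78.63.
The Normal likelihood contributes (σ²)^(−n/2) exp(−SS/(2σ²)), so the posterior is Inverse-Gamma(α + n/2, β + SS/2) = Inverse-Gamma(8, 42.315).
The mode of Inverse-Gamma(a, b) is b/(a+1) = 42.315/9 ≈ 4.702.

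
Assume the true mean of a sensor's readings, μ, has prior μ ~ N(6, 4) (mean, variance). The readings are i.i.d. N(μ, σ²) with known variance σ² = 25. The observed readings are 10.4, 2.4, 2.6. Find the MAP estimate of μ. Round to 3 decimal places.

μ̂_MAP = 5.719

n = 3; x̄ = (10.4 + 2.4 + 2.6)/3 = 15.4/3 = 77/15 ≈ 5.1333.
For a Normal prior and Normal likelihood with known variance, the posterior is Normal; its mode equals its mean, the precision-weighted average.
Prior precision 1/σ₀² = 1/4 = 0.25; data precision n/σ² = 3/25 = 0.12.
μ̂ = (0.25·6 + 0.12·(77/15)) / (0.25 + 0.12) = 2.116/0.37 = 1058/185 ≈ 5.719.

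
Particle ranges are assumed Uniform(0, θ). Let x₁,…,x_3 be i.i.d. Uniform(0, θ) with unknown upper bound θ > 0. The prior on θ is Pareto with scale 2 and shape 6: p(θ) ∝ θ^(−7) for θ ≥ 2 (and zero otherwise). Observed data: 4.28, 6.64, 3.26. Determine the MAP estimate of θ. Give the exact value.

The Uniform(0, θ) likelihood is θ^(−n) for θ ≥ max(xᵢ), zero otherwise. Here max(xᵢ) = 6.64.
Posterior ∝ θ^(−7) · θ^(−3) = θ^(−10) on θ ≥ max(2, 6.64) = 6.64.
This density is strictly decreasing in θ, so the posterior mode lies at the lower boundary of the support.

θ̂_MAP = 6.64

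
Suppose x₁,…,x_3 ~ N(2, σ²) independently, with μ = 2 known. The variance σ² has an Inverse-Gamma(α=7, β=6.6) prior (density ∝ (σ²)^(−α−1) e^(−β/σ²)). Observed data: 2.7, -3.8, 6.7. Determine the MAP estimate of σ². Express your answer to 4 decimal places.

σ̂²_MAP = 3.6537

Sum of squared deviations about the known mean: SS = (2.7−2)² + (-3.8−2)² + (6.7−2)² = 56.22.
The Normal likelihood contributes (σ²)^(−n/2) exp(−SS/(2σ²)), so the posterior is Inverse-Gamma(α + n/2, β + SS/2) = Inverse-Gamma(8.5, 34.71).
The mode of Inverse-Gamma(a, b) is b/(a+1) = 34.71/9.5 ≈ 3.6537.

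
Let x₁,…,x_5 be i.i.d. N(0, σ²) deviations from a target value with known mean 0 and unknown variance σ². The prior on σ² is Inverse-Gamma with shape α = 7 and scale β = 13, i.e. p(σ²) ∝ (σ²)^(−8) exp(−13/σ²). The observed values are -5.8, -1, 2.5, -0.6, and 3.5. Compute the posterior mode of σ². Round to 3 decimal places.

Sum of squared deviations about the known mean: SS = (-5.8−0)² + (-1−0)² + (2.5−0)² + (-0.6−0)² + (3.5−0)² = 53.5.
The Normal likelihood contributes (σ²)^(−n/2) exp(−SS/(2σ²)), so the posterior is Inverse-Gamma(α + n/2, β + SS/2) = Inverse-Gamma(9.5, 39.75).
The mode of Inverse-Gamma(a, b) is b/(a+1) = 39.75/10.5 ≈ 3.786.

σ̂²_MAP = 3.786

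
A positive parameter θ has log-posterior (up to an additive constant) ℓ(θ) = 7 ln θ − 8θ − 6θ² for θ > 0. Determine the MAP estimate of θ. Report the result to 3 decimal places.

θ̂_MAP = 0.500

ℓ'(θ) = 7/θ − 8 − 12θ. Setting this to zero and multiplying by θ: 12θ² + 8θ − 7 = 0.
θ = (−8 + √(8² + 4·12·7)) / (2·12) = (−8 + √400) / 24 = (−8 + 20)/24 = 1/2.
ℓ''(θ) = −7/θ² − 12 < 0, confirming a maximum.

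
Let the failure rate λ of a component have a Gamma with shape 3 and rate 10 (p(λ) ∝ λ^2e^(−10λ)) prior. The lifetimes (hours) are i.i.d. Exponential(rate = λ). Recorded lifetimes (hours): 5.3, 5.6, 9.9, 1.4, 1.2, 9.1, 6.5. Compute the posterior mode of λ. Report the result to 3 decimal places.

The Exponential(rate=λ) likelihood is ∝ λ^n e^(−λΣtᵢ). Here n = 7 and Σtᵢ = 5.3 + 5.6 + 9.9 + 1.4 + 1.2 + 9.1 + 6.5 = 39.
Posterior ∝ λ^2e^(−10λ) · λ^7e^(−39λ) = λ^9e^(−49λ), i.e. Gamma(10, 49).
Mode = (a−1)/b = 9/49 ≈ 0.184.

λ̂_MAP = 0.184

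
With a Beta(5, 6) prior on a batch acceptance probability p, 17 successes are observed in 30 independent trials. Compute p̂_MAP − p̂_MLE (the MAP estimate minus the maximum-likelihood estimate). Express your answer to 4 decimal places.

MAP − MLE = -0.0282

Posterior is Beta(22, 19); MAP = (22−1)/(41−2) = 21/39 ≈ 0.53846.
MLE ignores the prior: p̂_MLE = k/n = 17/30 ≈ 0.56667.
Difference = 21/39 − 17/30 = -11/390 ≈ -0.0282.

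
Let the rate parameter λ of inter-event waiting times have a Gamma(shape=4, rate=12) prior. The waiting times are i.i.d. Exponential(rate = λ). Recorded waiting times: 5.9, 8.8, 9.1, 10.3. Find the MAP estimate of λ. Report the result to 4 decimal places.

The Exponential(rate=λ) likelihood is ∝ λ^n e^(−λΣtᵢ). Here n = 4 and Σtᵢ = 5.9 + 8.8 + 9.1 + 10.3 = 34.1.
Posterior ∝ λ^3e^(−12λ) · λ^4e^(−34.1λ) = λ^7e^(−46.1λ), i.e. Gamma(8, 46.1).
Mode = (a−1)/b = 7/46.1 ≈ 0.1518.

λ̂_MAP = 0.1518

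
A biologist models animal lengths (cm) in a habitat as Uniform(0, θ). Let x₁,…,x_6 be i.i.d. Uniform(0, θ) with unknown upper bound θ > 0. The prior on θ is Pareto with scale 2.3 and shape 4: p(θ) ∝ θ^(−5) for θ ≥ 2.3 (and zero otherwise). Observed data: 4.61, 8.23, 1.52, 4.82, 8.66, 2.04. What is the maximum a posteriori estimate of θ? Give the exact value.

The Uniform(0, θ) likelihood is θ^(−n) for θ ≥ max(xᵢ), zero otherwise. Here max(xᵢ) = 8.66.
Posterior ∝ θ^(−5) · θ^(−6) = θ^(−11) on θ ≥ max(2.3, 8.66) = 8.66.
This density is strictly decreasing in θ, so the posterior mode lies at the lower boundary of the support.

θ̂_MAP = 8.66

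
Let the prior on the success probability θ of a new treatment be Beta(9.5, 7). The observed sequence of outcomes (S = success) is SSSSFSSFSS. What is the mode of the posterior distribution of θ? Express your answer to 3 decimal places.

Prior: Beta(9.5, 7).
Data: 8 successes in 10 trials (from the sequence). The binomial likelihood contributes θ^8(1−θ)^2, so the posterior is Beta(9.5+8, 7+2) = Beta(17.5, 9).
For Beta(a, b) with a, b > 1 the mode is (a−1)/(a+b−2) = 16.5/24.5 ≈ 0.673.

θ̂_MAP = 0.673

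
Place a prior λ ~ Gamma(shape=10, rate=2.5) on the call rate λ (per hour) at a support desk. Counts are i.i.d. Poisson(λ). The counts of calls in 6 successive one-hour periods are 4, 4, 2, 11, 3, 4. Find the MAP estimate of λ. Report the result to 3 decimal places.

Σxᵢ = 4+4+2+11+3+4 = 28, with n = 6.
Posterior ∝ λ^9e^(−2.5λ) · λ^28e^(−6λ) = λ^37e^(−8.5λ), i.e. Gamma(shape=38, rate=8.5).
The mode of a Gamma(a, b) with a ≥ 1 (shape–rate) is (a−1)/b = 37/8.5 ≈ 4.353.

λ̂_MAP = 4.353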